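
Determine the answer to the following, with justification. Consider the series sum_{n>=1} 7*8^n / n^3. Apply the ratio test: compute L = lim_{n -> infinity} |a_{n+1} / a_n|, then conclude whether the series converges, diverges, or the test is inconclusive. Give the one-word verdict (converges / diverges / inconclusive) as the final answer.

Let a_n denote the general term. Form the ratio a_{n+1}/a_n and simplify:
a_{n+1}/a_n = 8*n^3/(n + 1)^3
Take the limit as n -> infinity: L = 8.
Since L = 8 > 1 (or L = infinity), the ratio test implies the series diverges.

diverges


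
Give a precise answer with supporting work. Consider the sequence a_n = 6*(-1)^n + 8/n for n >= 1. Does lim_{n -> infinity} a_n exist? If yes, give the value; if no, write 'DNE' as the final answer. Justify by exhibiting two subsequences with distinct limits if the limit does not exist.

Examine the behaviour of a_n along subsequences.
a_{2k} = 6 + 8/(2k) -> 6. a_{2k+1} = -6 + 8/(2k+1) -> -6.
Since these two subsequential limits are 6 and -6, distinct, the full sequence cannot converge (a convergent sequence has all subsequences tending to the same limit). So lim a_n does not exist.

DNE


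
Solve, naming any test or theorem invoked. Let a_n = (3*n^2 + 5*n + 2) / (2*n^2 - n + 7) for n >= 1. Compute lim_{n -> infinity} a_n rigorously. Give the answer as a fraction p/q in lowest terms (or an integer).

Divide numerator and denominator by n^2, the highest power:
numerator / n^2 = 3 + 5/n + 2/n^2
denominator / n^2 = 2 - 1/n + 7/n^2
As n -> infinity, all terms of the form c/n^k (k >= 1) tend to 0.
So numerator / n^2 -> 3 and denominator / n^2 -> 2.
Therefore lim a_n = 3/2.

3/2


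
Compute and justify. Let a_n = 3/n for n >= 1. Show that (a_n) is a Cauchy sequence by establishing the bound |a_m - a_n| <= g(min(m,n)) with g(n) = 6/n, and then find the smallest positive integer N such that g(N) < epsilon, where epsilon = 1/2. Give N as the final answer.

For any m, n >= 1, by the triangle inequality:
|a_m - a_n| = |3/m - 3/n| <= 3*1/m + 3*1/n <= 6/min(m,n).
So g(n) = 6/n bounds the Cauchy difference. Since g(n) -> 0, (a_n) is Cauchy.
Now solve g(N) < 1/2: 6/N < 1/2 <=> N > 6 / (1/2) = 12.
The smallest integer strictly greater than 12 is N = 13.
Check: g(13) = 6/13 = 6/13 < 1/2; g(12) = 1/2 >= 1/2. So N = 13.

13


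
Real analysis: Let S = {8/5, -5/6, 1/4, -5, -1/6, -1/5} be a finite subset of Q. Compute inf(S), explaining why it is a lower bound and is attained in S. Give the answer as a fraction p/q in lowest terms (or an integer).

S is finite, so inf(S) = min(S).
Sorted increasing:
-5, -5/6, -1/5, -1/6, 1/4, 8/5
The extremum is -5.
For every x in S, x >= -5. And -5 is in S, so it is attained.
Therefore inf(S) = -5.

-5


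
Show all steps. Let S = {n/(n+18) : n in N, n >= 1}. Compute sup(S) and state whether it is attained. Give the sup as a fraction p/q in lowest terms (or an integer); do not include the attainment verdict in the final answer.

Analysis:
- Values: 1/19, 1/10, 1/7, 2/11, ... strictly increasing.
- Minimum is 1/19 (n=1); inf = 1/19 (attained).
- n/(n+18) = 1 - 18/(n+18) -> 1 from below as n -> infinity, and never equals 1.
- So sup = 1 (not attained).
Conclusion: sup(S) = 1, not attained in S.

1


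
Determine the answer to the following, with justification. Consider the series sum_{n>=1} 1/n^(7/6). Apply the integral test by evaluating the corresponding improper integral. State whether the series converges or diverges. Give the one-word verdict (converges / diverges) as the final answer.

Let f(x) = x^(-7/6). Then f is positive, continuous, and decreasing on [1, infinity), so the integral test applies.
Compute the improper integral int_{1}^infinity f(x) dx:
  antiderivative F(x) = -6/x^(1/6).
  As x -> infinity, F(x) -> 0 (since p = 7/6 > 1).
  So int = F(infinity) - F(1) = 0 - (-6) = 6.
  Finite, so by the integral test, the series converges.

converges


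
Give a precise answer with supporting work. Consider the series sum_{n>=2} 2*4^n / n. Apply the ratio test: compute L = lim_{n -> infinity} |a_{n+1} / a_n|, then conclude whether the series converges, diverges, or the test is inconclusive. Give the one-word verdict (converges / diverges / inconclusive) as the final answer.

Let a_n denote the general term. Form the ratio a_{n+1}/a_n and simplify:
a_{n+1}/a_n = 4*n/(n + 1)
Take the limit as n -> infinity: L = 4.
Since L = 4 > 1 (or L = infinity), the ratio test implies the series diverges.

diverges


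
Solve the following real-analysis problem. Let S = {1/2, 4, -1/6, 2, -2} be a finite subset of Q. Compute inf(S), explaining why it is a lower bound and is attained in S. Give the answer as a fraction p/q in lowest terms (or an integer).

S is finite, so inf(S) = min(S).
Sorted increasing:
-2, -1/6, 1/2, 2, 4
The extremum is -2.
For every x in S, x >= -2. And -2 is in S, so it is attained.
Therefore inf(S) = -2.

-2


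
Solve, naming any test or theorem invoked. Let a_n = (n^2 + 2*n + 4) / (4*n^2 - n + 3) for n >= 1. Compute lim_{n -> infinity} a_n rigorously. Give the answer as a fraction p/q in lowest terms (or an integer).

Divide numerator and denominator by n^2, the highest power:
numerator / n^2 = 1 + 2/n + 4/n^2
denominator / n^2 = 4 - 1/n + 3/n^2
As n -> infinity, all terms of the form c/n^k (k >= 1) tend to 0.
So numerator / n^2 -> 1 and denominator / n^2 -> 4.
Therefore lim a_n = 1/4.

1/4


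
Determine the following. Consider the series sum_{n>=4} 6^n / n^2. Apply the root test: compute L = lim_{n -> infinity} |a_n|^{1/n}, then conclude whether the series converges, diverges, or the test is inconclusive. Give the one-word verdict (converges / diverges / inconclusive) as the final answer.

Let a_n denote the general term. Form |a_n|^(1/n) and simplify:
|a_n|^(1/n) = 6/n^(2/n)
Take the limit as n -> infinity: L = 6.
Since L = 6 > 1, the root test implies divergence.

diverges


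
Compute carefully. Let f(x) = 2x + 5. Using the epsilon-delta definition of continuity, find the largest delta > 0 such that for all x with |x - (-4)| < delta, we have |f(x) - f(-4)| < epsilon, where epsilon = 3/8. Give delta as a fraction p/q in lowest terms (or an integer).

We compute f(-4) = 2*(-4) + 5 = -3.
|f(x) - f(-4)| = |2x + 5 - (-3)| = |2(x - (-4))| = 2|x - (-4)|.
We need 2|x - (-4)| < 3/8, i.e. |x - (-4)| < 3/8 / 2 = 3/16.
So any delta <= 3/16 works. Conversely, if delta > 3/16, then x = -4 + 3/16 satisfies |x - (-4)| = 3/16 < delta but |f(x) - f(-4)| = 2 * 3/16 = 3/8, which is not < 3/8; so no larger delta works.
Hence the largest such delta is 3/16.

3/16


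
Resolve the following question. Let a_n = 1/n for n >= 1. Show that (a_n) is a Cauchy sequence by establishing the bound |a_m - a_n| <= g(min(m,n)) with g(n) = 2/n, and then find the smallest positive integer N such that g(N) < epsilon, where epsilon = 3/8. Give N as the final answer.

For any m, n >= 1, by the triangle inequality:
|a_m - a_n| = |1/m - 1/n| <= 1/m + 1/n <= 2/min(m,n).
So g(n) = 2/n bounds the Cauchy difference. Since g(n) -> 0, (a_n) is Cauchy.
Now solve g(N) < 3/8: 2/N < 3/8 <=> N > 2 / (3/8) = 16/3.
The smallest integer strictly greater than 16/3 is N = 6.
Check: g(6) = 2/6 = 1/3 < 3/8; g(5) = 2/5 >= 3/8. So N = 6.

6


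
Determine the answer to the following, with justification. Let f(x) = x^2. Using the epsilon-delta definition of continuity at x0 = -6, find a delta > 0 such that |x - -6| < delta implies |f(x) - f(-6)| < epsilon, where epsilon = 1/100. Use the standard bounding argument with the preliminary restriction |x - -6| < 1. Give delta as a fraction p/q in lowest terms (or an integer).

Factor: |x^2 - (-6)^2| = |x - -6| * |x + -6|.
Impose |x - -6| < 1 first. Then |x + -6| = |(x - -6) + 2*(-6)| <= |x - -6| + 2*|-6| < 1 + 12 = 13.
So |x^2 - (-6)^2| < delta * 13.
We need delta * 13 <= 1/100, i.e. delta <= 1/100/13 = 1/1300.
Since 1/1300 < 1, this is tighter than 1; take delta = 1/1300.
So delta = 1/1300 works.

1/1300


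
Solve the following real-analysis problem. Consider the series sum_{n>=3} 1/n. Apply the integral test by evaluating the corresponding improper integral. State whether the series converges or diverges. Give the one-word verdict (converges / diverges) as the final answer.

Let f(x) = 1/x. Then f is positive, continuous, and decreasing on [3, infinity), so the integral test applies.
Compute the improper integral int_{3}^infinity f(x) dx:
  antiderivative F(x) = log(x).
  As x -> infinity, log(x) -> infinity.
  So int = infinity - log(3) = infinity. By the integral test, the series diverges.

diverges


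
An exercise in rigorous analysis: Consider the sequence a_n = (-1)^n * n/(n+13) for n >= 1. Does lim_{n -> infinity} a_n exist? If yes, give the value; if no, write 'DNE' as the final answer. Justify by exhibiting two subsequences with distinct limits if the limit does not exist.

Examine the behaviour of a_n along subsequences.
a_{2k} = 2k/(2k+13) -> 1. a_{2k+1} = -(2k+1)/(2k+14) -> -1.
Since these two subsequential limits are 1 and -1, distinct, the full sequence cannot converge (a convergent sequence has all subsequences tending to the same limit). So lim a_n does not exist.

DNE


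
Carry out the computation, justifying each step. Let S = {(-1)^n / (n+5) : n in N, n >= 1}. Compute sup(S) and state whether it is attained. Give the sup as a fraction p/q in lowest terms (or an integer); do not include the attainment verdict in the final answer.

Analysis:
- Values: -1/6, 1/7, -1/8, 1/9, -1/10, ...
- Positive terms (even n): 1/(2+5), 1/(4+5), ... decreasing -> max = 1/7 (n=2).
- Negative terms (odd n): -1/(1+5), -1/(3+5), ... increasing -> min = -1/6 (n=1).
- So sup = 1/7 (attained at n=2); inf = -1/6 (attained at n=1).
Conclusion: sup(S) = 1/7, attained in S.

1/7


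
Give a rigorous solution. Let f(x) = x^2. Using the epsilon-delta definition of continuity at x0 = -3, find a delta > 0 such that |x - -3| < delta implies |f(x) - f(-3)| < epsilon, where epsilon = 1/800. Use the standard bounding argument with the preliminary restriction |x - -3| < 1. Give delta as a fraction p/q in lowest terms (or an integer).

Factor: |x^2 - (-3)^2| = |x - -3| * |x + -3|.
Impose |x - -3| < 1 first. Then |x + -3| = |(x - -3) + 2*(-3)| <= |x - -3| + 2*|-3| < 1 + 6 = 7.
So |x^2 - (-3)^2| < delta * 7.
We need delta * 7 <= 1/800, i.e. delta <= 1/800/7 = 1/5600.
Since 1/5600 < 1, this is tighter than 1; take delta = 1/5600.
So delta = 1/5600 works.

1/5600


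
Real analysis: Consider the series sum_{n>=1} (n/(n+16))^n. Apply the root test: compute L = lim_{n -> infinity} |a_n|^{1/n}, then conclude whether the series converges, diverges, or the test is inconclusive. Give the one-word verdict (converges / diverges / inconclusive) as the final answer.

Let a_n denote the general term. Form |a_n|^(1/n) and simplify:
|a_n|^(1/n) = n/(n + 16)
Take the limit as n -> infinity: L = 1.
Since L = 1, the root test is inconclusive. (In fact a_n = (n/(n+16))^n -> e^(-16) != 0, so the nth-term test shows divergence; but the root test itself gives no conclusion.)

inconclusive


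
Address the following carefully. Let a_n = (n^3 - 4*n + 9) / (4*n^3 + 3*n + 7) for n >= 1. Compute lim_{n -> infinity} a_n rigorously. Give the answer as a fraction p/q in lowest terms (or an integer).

Divide numerator and denominator by n^3, the highest power:
numerator / n^3 = 1 - 4/n^2 + 9/n^3
denominator / n^3 = 4 + 3/n^2 + 7/n^3
As n -> infinity, all terms of the form c/n^k (k >= 1) tend to 0.
So numerator / n^3 -> 1 and denominator / n^3 -> 4.
Therefore lim a_n = 1/4.

1/4


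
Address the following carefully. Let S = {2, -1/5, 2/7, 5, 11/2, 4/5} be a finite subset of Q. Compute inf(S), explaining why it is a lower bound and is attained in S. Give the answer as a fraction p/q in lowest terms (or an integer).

S is finite, so inf(S) = min(S).
Sorted increasing:
-1/5, 2/7, 4/5, 2, 5, 11/2
The extremum is -1/5.
For every x in S, x >= -1/5. And -1/5 is in S, so it is attained.
Therefore inf(S) = -1/5.

-1/5


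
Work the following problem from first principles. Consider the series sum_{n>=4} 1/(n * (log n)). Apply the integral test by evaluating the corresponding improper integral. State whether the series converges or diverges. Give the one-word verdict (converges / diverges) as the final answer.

Let f(x) = 1/(x*log(x)). Then f is positive, continuous, and decreasing on [4, infinity), so the integral test applies.
Compute the improper integral int_{4}^infinity f(x) dx:
  antiderivative F(x) = log(log(x)).
  F(x) = log(log(x)) -> infinity as x -> infinity. The integral diverges, so by the integral test, the series diverges.

diverges


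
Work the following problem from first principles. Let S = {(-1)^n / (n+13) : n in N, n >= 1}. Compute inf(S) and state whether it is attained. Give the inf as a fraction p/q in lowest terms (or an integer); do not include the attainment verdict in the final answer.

Analysis:
- Values: -1/14, 1/15, -1/16, 1/17, -1/18, ...
- Positive terms (even n): 1/(2+13), 1/(4+13), ... decreasing -> max = 1/15 (n=2).
- Negative terms (odd n): -1/(1+13), -1/(3+13), ... increasing -> min = -1/14 (n=1).
- So sup = 1/15 (attained at n=2); inf = -1/14 (attained at n=1).
Conclusion: inf(S) = -1/14, attained in S.

-1/14


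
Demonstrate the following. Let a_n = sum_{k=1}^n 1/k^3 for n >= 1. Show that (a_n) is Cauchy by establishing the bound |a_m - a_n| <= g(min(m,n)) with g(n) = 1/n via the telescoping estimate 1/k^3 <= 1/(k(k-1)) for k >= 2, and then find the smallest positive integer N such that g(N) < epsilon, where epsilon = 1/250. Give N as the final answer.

For m > n >= 1: |a_m - a_n| = sum_{k=n+1}^m 1/k^3.
Use 1/k^3 <= 1/(k(k-1)) = 1/(k-1) - 1/k for k >= 2 (which holds since k^3 >= k^2 >= k(k-1) for k >= 2):
sum_{k=n+1}^m 1/k^3 <= sum_{k=n+1}^m (1/(k-1) - 1/k) = 1/n - 1/m <= 1/n.
By symmetry the same bound holds with n,m swapped, so |a_m - a_n| <= 1/min(m,n) = g(min(m,n)). Since g(n) -> 0, (a_n) is Cauchy.
Now solve g(N) < 1/250: 1/N < 1/250 <=> N > 1/(1/250) = 250.
The smallest integer strictly greater than 250 is N = 251.
Check: g(251) = 1/251 < 1/250; g(250) = 1/250 >= 1/250. So N = 251.

251


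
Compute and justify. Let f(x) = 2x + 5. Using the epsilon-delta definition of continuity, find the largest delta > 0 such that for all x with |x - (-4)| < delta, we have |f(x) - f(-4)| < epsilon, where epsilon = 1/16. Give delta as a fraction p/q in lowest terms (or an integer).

We compute f(-4) = 2*(-4) + 5 = -3.
|f(x) - f(-4)| = |2x + 5 - (-3)| = |2(x - (-4))| = 2|x - (-4)|.
We need 2|x - (-4)| < 1/16, i.e. |x - (-4)| < 1/16 / 2 = 1/32.
So any delta <= 1/32 works. Conversely, if delta > 1/32, then x = -4 + 1/32 satisfies |x - (-4)| = 1/32 < delta but |f(x) - f(-4)| = 2 * 1/32 = 1/16, which is not < 1/16; so no larger delta works.
Hence the largest such delta is 1/32.

1/32


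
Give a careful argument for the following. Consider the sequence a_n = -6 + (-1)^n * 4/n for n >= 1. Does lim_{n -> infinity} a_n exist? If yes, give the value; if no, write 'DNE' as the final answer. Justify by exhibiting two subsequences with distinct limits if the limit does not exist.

Examine the behaviour of a_n along subsequences.
Even-n subsequence a_{2k} = -6 + 4/(2k) -> -6. Odd-n subsequence a_{2k+1} = -6 - 4/(2k+1) -> -6. Both tend to -6, which suggests the limit is -6; verify directly.
|a_n - (-6)| = |(-1)^n * 4/n| = 4/n for every n >= 1.
Given epsilon > 0, choose a positive integer N > 4/epsilon. Then for all n >= N, |a_n - (-6)| = 4/n <= 4/N < epsilon.
So by the definition of the limit, lim a_n exists and equals -6.

-6


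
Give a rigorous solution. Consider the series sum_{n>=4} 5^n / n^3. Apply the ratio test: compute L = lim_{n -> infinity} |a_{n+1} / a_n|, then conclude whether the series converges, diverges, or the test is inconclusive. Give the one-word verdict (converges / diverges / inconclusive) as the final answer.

Let a_n denote the general term. Form the ratio a_{n+1}/a_n and simplify:
a_{n+1}/a_n = 5*n^3/(n + 1)^3
Take the limit as n -> infinity: L = 5.
Since L = 5 > 1 (or L = infinity), the ratio test implies the series diverges.

diverges


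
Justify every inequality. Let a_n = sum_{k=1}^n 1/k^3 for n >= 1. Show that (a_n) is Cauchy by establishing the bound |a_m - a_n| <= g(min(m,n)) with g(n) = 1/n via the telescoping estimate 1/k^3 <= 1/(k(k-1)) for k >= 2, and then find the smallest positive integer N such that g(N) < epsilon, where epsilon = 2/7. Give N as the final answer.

For m > n >= 1: |a_m - a_n| = sum_{k=n+1}^m 1/k^3.
Use 1/k^3 <= 1/(k(k-1)) = 1/(k-1) - 1/k for k >= 2 (which holds since k^3 >= k^2 >= k(k-1) for k >= 2):
sum_{k=n+1}^m 1/k^3 <= sum_{k=n+1}^m (1/(k-1) - 1/k) = 1/n - 1/m <= 1/n.
By symmetry the same bound holds with n,m swapped, so |a_m - a_n| <= 1/min(m,n) = g(min(m,n)). Since g(n) -> 0, (a_n) is Cauchy.
Now solve g(N) < 2/7: 1/N < 2/7 <=> N > 1/(2/7) = 7/2.
The smallest integer strictly greater than 7/2 is N = 4.
Check: g(4) = 1/4 < 2/7; g(3) = 1/3 >= 2/7. So N = 4.

4


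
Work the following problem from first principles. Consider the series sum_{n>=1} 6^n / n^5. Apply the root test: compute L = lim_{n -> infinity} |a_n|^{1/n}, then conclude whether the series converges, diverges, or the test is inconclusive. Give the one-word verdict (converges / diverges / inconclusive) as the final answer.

Let a_n denote the general term. Form |a_n|^(1/n) and simplify:
|a_n|^(1/n) = 6/n^(5/n)
Take the limit as n -> infinity: L = 6.
Since L = 6 > 1, the root test implies divergence.

diverges


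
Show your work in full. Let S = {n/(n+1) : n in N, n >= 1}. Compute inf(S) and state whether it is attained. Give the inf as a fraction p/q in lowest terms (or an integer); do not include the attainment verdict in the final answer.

Analysis:
- Values: 1/2, 2/3, 3/4, 4/5, ... strictly increasing.
- Minimum is 1/2 (n=1); inf = 1/2 (attained).
- n/(n+1) = 1 - 1/(n+1) -> 1 from below as n -> infinity, and never equals 1.
- So sup = 1 (not attained).
Conclusion: inf(S) = 1/2, attained in S.

1/2


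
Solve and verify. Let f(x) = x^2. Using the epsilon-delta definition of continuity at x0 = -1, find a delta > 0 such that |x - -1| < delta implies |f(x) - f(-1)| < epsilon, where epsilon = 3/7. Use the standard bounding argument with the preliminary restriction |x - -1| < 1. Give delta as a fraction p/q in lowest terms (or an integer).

Factor: |x^2 - (-1)^2| = |x - -1| * |x + -1|.
Impose |x - -1| < 1 first. Then |x + -1| = |(x - -1) + 2*(-1)| <= |x - -1| + 2*|-1| < 1 + 2 = 3.
So |x^2 - (-1)^2| < delta * 3.
We need delta * 3 <= 3/7, i.e. delta <= 3/7/3 = 1/7.
Since 1/7 < 1, this is tighter than 1; take delta = 1/7.
So delta = 1/7 works.

1/7


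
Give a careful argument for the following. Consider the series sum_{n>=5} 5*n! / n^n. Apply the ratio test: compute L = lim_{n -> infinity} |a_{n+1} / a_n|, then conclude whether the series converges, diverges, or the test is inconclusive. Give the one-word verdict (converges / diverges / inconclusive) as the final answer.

Let a_n denote the general term. Form the ratio a_{n+1}/a_n and simplify:
a_{n+1}/a_n = (n/(n + 1))^n
Take the limit as n -> infinity: L = exp(-1).
Since L = exp(-1) < 1, the ratio test implies the series converges.

converges


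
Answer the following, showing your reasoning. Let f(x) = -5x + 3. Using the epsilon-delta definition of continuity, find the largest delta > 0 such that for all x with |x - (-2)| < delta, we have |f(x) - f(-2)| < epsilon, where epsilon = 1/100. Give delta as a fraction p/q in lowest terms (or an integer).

We compute f(-2) = -5*(-2) + 3 = 13.
|f(x) - f(-2)| = |-5x + 3 - (13)| = |-5(x - (-2))| = 5|x - (-2)|.
We need 5|x - (-2)| < 1/100, i.e. |x - (-2)| < 1/100 / 5 = 1/500.
So any delta <= 1/500 works. Conversely, if delta > 1/500, then x = -2 + 1/500 satisfies |x - (-2)| = 1/500 < delta but |f(x) - f(-2)| = 5 * 1/500 = 1/100, which is not < 1/100; so no larger delta works.
Hence the largest such delta is 1/500.

1/500


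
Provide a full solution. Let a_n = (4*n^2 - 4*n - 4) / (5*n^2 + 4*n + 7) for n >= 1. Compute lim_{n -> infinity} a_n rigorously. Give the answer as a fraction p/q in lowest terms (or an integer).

Divide numerator and denominator by n^2, the highest power:
numerator / n^2 = 4 - 4/n - 4/n^2
denominator / n^2 = 5 + 4/n + 7/n^2
As n -> infinity, all terms of the form c/n^k (k >= 1) tend to 0.
So numerator / n^2 -> 4 and denominator / n^2 -> 5.
Therefore lim a_n = 4/5.

4/5


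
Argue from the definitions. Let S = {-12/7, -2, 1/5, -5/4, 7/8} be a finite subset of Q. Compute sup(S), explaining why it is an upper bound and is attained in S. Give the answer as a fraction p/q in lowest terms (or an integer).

S is finite, so sup(S) = max(S).
Sorted decreasing:
7/8, 1/5, -5/4, -12/7, -2
The extremum is 7/8.
For every x in S, x <= 7/8. And 7/8 is in S, so it is attained.
Therefore sup(S) = 7/8.

7/8


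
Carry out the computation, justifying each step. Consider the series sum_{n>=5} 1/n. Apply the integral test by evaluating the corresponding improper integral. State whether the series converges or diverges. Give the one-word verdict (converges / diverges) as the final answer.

Let f(x) = 1/x. Then f is positive, continuous, and decreasing on [5, infinity), so the integral test applies.
Compute the improper integral int_{5}^infinity f(x) dx:
  antiderivative F(x) = log(x).
  As x -> infinity, log(x) -> infinity.
  So int = infinity - log(5) = infinity. By the integral test, the series diverges.

diverges


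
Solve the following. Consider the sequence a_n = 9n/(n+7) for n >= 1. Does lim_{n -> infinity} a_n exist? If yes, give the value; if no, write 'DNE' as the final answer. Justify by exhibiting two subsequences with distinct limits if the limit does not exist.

Examine the behaviour of a_n along subsequences.
Even-n subsequence a_{2k} = 9(2k)/(2k+7) -> 9. Odd-n subsequence a_{2k+1} = 9(2k+1)/(2k+8) -> 9. Both tend to 9, which suggests the limit is 9; verify directly.
|a_n - 9| = |9n - 9(n+7)| / (n+7) = 63/(n+7) < 63/n for every n >= 1.
Given epsilon > 0, choose a positive integer N > 63/epsilon. Then for all n >= N, |a_n - 9| < 63/n <= 63/N < epsilon.
So by the definition of the limit, lim a_n exists and equals 9.

9


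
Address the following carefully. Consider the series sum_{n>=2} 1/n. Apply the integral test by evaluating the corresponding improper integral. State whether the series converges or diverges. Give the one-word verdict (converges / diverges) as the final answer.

Let f(x) = 1/x. Then f is positive, continuous, and decreasing on [2, infinity), so the integral test applies.
Compute the improper integral int_{2}^infinity f(x) dx:
  antiderivative F(x) = log(x).
  As x -> infinity, log(x) -> infinity.
  So int = infinity - log(2) = infinity. By the integral test, the series diverges.

diverges


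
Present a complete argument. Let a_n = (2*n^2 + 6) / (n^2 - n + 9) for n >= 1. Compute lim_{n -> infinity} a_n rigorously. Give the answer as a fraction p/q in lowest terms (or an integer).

Divide numerator and denominator by n^2, the highest power:
numerator / n^2 = 2 + 6/n^2
denominator / n^2 = 1 - 1/n + 9/n^2
As n -> infinity, all terms of the form c/n^k (k >= 1) tend to 0.
So numerator / n^2 -> 2 and denominator / n^2 -> 1.
Therefore lim a_n = 2.

2


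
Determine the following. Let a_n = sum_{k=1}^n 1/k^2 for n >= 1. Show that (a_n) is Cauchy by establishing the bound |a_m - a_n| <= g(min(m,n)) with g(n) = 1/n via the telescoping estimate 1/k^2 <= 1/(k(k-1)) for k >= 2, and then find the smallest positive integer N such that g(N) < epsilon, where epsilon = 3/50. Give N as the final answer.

For m > n >= 1: |a_m - a_n| = sum_{k=n+1}^m 1/k^2.
Use 1/k^2 <= 1/(k(k-1)) = 1/(k-1) - 1/k for k >= 2:
sum_{k=n+1}^m 1/k^2 <= sum_{k=n+1}^m (1/(k-1) - 1/k) = 1/n - 1/m <= 1/n.
By symmetry the same bound holds with n,m swapped, so |a_m - a_n| <= 1/min(m,n) = g(min(m,n)). Since g(n) -> 0, (a_n) is Cauchy.
Now solve g(N) < 3/50: 1/N < 3/50 <=> N > 1/(3/50) = 50/3.
The smallest integer strictly greater than 50/3 is N = 17.
Check: g(17) = 1/17 < 3/50; g(16) = 1/16 >= 3/50. So N = 17.

17


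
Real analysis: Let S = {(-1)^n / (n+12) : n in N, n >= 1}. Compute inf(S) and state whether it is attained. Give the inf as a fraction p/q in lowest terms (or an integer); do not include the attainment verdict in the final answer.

Analysis:
- Values: -1/13, 1/14, -1/15, 1/16, -1/17, ...
- Positive terms (even n): 1/(2+12), 1/(4+12), ... decreasing -> max = 1/14 (n=2).
- Negative terms (odd n): -1/(1+12), -1/(3+12), ... increasing -> min = -1/13 (n=1).
- So sup = 1/14 (attained at n=2); inf = -1/13 (attained at n=1).
Conclusion: inf(S) = -1/13, attained in S.

-1/13


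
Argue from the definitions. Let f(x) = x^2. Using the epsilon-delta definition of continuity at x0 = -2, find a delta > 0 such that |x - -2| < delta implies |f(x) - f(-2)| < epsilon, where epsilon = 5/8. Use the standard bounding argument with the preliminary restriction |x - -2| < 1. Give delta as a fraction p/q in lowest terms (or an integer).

Factor: |x^2 - (-2)^2| = |x - -2| * |x + -2|.
Impose |x - -2| < 1 first. Then |x + -2| = |(x - -2) + 2*(-2)| <= |x - -2| + 2*|-2| < 1 + 4 = 5.
So |x^2 - (-2)^2| < delta * 5.
We need delta * 5 <= 5/8, i.e. delta <= 5/8/5 = 1/8.
Since 1/8 < 1, this is tighter than 1; take delta = 1/8.
So delta = 1/8 works.

1/8


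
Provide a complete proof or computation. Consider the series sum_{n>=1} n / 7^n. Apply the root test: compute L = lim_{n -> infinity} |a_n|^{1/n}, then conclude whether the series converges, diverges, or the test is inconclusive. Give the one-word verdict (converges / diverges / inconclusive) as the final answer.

Let a_n denote the general term. Form |a_n|^(1/n) and simplify:
|a_n|^(1/n) = n^(1/n)/7
Take the limit as n -> infinity: L = 1/7.
Since L = 1/7 < 1, the root test implies convergence.

converges


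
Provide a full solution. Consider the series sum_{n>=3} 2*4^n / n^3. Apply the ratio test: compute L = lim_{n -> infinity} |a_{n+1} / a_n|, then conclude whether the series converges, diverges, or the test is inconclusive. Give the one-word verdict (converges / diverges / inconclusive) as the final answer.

Let a_n denote the general term. Form the ratio a_{n+1}/a_n and simplify:
a_{n+1}/a_n = 4*n^3/(n + 1)^3
Take the limit as n -> infinity: L = 4.
Since L = 4 > 1 (or L = infinity), the ratio test implies the series diverges.

diverges


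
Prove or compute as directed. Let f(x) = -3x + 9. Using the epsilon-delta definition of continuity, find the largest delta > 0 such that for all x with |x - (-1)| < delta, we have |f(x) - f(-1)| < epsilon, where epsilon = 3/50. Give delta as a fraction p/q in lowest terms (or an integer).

We compute f(-1) = -3*(-1) + 9 = 12.
|f(x) - f(-1)| = |-3x + 9 - (12)| = |-3(x - (-1))| = 3|x - (-1)|.
We need 3|x - (-1)| < 3/50, i.e. |x - (-1)| < 3/50 / 3 = 1/50.
So any delta <= 1/50 works. Conversely, if delta > 1/50, then x = -1 + 1/50 satisfies |x - (-1)| = 1/50 < delta but |f(x) - f(-1)| = 3 * 1/50 = 3/50, which is not < 3/50; so no larger delta works.
Hence the largest such delta is 1/50.

1/50


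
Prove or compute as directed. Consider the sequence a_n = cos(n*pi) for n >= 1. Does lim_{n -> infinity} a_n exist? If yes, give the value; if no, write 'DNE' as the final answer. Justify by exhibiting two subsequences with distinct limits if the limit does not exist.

Examine the behaviour of a_n along subsequences.
cos(n*pi) = (-1)^n, so a_n = (-1)^n. a_{2k} = 1 -> 1. a_{2k+1} = -1 -> -1.
Since these two subsequential limits are 1 and -1, distinct, the full sequence cannot converge (a convergent sequence has all subsequences tending to the same limit). So lim a_n does not exist.

DNE


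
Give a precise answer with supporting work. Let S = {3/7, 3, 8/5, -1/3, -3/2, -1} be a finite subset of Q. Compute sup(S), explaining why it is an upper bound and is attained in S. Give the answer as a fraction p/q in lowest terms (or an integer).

S is finite, so sup(S) = max(S).
Sorted decreasing:
3, 8/5, 3/7, -1/3, -1, -3/2
The extremum is 3.
For every x in S, x <= 3. And 3 is in S, so it is attained.
Therefore sup(S) = 3.

3


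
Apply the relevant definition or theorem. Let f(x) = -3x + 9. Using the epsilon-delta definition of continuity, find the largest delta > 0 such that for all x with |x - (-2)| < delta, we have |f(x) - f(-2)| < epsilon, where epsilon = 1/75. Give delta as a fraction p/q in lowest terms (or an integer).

We compute f(-2) = -3*(-2) + 9 = 15.
|f(x) - f(-2)| = |-3x + 9 - (15)| = |-3(x - (-2))| = 3|x - (-2)|.
We need 3|x - (-2)| < 1/75, i.e. |x - (-2)| < 1/75 / 3 = 1/225.
So any delta <= 1/225 works. Conversely, if delta > 1/225, then x = -2 + 1/225 satisfies |x - (-2)| = 1/225 < delta but |f(x) - f(-2)| = 3 * 1/225 = 1/75, which is not < 1/75; so no larger delta works.
Hence the largest such delta is 1/225.

1/225


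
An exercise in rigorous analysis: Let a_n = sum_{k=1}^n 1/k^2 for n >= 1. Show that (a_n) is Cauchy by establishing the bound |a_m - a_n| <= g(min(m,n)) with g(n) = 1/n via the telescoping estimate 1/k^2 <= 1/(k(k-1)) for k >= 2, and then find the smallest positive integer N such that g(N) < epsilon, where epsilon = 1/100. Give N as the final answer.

For m > n >= 1: |a_m - a_n| = sum_{k=n+1}^m 1/k^2.
Use 1/k^2 <= 1/(k(k-1)) = 1/(k-1) - 1/k for k >= 2:
sum_{k=n+1}^m 1/k^2 <= sum_{k=n+1}^m (1/(k-1) - 1/k) = 1/n - 1/m <= 1/n.
By symmetry the same bound holds with n,m swapped, so |a_m - a_n| <= 1/min(m,n) = g(min(m,n)). Since g(n) -> 0, (a_n) is Cauchy.
Now solve g(N) < 1/100: 1/N < 1/100 <=> N > 1/(1/100) = 100.
The smallest integer strictly greater than 100 is N = 101.
Check: g(101) = 1/101 < 1/100; g(100) = 1/100 >= 1/100. So N = 101.

101


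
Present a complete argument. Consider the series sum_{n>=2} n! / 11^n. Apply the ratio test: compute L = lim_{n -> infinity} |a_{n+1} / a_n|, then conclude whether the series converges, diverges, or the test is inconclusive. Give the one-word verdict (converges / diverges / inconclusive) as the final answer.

Let a_n denote the general term. Form the ratio a_{n+1}/a_n and simplify:
a_{n+1}/a_n = n/11 + 1/11
Take the limit as n -> infinity: L = infinity.
Since L = infinity > 1 (or L = infinity), the ratio test implies the series diverges.

diverges


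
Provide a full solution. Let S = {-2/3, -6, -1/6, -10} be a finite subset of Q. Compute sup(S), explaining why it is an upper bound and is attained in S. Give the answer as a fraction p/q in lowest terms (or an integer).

S is finite, so sup(S) = max(S).
Sorted decreasing:
-1/6, -2/3, -6, -10
The extremum is -1/6.
For every x in S, x <= -1/6. And -1/6 is in S, so it is attained.
Therefore sup(S) = -1/6.

-1/6


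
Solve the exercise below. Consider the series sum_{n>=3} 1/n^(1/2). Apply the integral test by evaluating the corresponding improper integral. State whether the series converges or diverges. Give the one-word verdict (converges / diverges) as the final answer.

Let f(x) = 1/sqrt(x). Then f is positive, continuous, and decreasing on [3, infinity), so the integral test applies.
Compute the improper integral int_{3}^infinity f(x) dx:
  antiderivative F(x) = 2*sqrt(x).
  As x -> infinity, F(x) -> infinity (since p = 1/2 < 1).
  So the integral diverges. By the integral test, the series diverges.

diverges


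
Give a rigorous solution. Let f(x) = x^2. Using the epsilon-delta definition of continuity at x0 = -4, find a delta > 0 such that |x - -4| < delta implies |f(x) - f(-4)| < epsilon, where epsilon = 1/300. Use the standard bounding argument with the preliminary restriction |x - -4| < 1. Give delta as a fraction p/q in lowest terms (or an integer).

Factor: |x^2 - (-4)^2| = |x - -4| * |x + -4|.
Impose |x - -4| < 1 first. Then |x + -4| = |(x - -4) + 2*(-4)| <= |x - -4| + 2*|-4| < 1 + 8 = 9.
So |x^2 - (-4)^2| < delta * 9.
We need delta * 9 <= 1/300, i.e. delta <= 1/300/9 = 1/2700.
Since 1/2700 < 1, this is tighter than 1; take delta = 1/2700.
So delta = 1/2700 works.

1/2700


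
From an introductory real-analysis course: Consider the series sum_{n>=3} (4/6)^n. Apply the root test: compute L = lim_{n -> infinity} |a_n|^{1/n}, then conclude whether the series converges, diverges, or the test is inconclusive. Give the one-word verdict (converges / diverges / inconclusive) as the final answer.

Let a_n denote the general term. Form |a_n|^(1/n) and simplify:
|a_n|^(1/n) = 2/3
Take the limit as n -> infinity: L = 2/3.
Since L = 2/3 < 1, the root test implies convergence.

converges


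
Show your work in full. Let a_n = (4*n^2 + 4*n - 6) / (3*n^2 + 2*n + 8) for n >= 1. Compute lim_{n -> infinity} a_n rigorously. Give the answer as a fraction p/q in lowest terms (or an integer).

Divide numerator and denominator by n^2, the highest power:
numerator / n^2 = 4 + 4/n - 6/n^2
denominator / n^2 = 3 + 2/n + 8/n^2
As n -> infinity, all terms of the form c/n^k (k >= 1) tend to 0.
So numerator / n^2 -> 4 and denominator / n^2 -> 3.
Therefore lim a_n = 4/3.

4/3


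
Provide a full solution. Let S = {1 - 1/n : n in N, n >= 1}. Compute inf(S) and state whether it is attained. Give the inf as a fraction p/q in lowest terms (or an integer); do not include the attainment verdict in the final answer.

Analysis:
- Values: 0, 1/2, 2/3, 3/4, ... strictly increasing.
- Minimum is 0 (n=1); inf = 0 (attained).
- 1 - 1/n -> 1 from below; sup = 1, not attained.
Conclusion: inf(S) = 0, attained in S.

0


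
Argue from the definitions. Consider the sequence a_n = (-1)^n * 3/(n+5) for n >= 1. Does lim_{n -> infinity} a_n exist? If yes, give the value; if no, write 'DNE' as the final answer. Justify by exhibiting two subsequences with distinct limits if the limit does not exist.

Examine the behaviour of a_n along subsequences.
Even-n subsequence a_{2k} = 3/(2k+5) -> 0. Odd-n subsequence a_{2k+1} = -3/(2k+6) -> 0. Both tend to 0, which suggests the limit is 0; verify directly.
|a_n - 0| = 3/(n+5) < 3/n for every n >= 1.
Given epsilon > 0, choose a positive integer N > 3/epsilon. Then for all n >= N, |a_n| < 3/n <= 3/N < epsilon.
So by the definition of the limit, lim a_n exists and equals 0.

0


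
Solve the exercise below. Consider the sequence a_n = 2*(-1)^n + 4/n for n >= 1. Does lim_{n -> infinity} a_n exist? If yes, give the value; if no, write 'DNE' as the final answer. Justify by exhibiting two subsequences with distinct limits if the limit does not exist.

Examine the behaviour of a_n along subsequences.
a_{2k} = 2 + 4/(2k) -> 2. a_{2k+1} = -2 + 4/(2k+1) -> -2.
Since these two subsequential limits are 2 and -2, distinct, the full sequence cannot converge (a convergent sequence has all subsequences tending to the same limit). So lim a_n does not exist.

DNE


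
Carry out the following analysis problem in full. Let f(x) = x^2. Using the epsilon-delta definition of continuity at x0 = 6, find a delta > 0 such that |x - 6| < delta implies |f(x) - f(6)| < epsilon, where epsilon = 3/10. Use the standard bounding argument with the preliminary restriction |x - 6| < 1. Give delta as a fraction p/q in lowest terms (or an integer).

Factor: |x^2 - (6)^2| = |x - 6| * |x + 6|.
Impose |x - 6| < 1 first. Then |x + 6| = |(x - 6) + 2*(6)| <= |x - 6| + 2*|6| < 1 + 12 = 13.
So |x^2 - (6)^2| < delta * 13.
We need delta * 13 <= 3/10, i.e. delta <= 3/10/13 = 3/130.
Since 3/130 < 1, this is tighter than 1; take delta = 3/130.
So delta = 3/130 works.

3/130


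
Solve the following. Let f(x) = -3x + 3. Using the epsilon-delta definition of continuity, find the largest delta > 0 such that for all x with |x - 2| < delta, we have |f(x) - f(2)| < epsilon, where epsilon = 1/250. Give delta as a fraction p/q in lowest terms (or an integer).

We compute f(2) = -3*(2) + 3 = -3.
|f(x) - f(2)| = |-3x + 3 - (-3)| = |-3(x - 2)| = 3|x - 2|.
We need 3|x - 2| < 1/250, i.e. |x - 2| < 1/250 / 3 = 1/750.
So any delta <= 1/750 works. Conversely, if delta > 1/750, then x = 2 + 1/750 satisfies |x - 2| = 1/750 < delta but |f(x) - f(2)| = 3 * 1/750 = 1/250, which is not < 1/250; so no larger delta works.
Hence the largest such delta is 1/750.

1/750


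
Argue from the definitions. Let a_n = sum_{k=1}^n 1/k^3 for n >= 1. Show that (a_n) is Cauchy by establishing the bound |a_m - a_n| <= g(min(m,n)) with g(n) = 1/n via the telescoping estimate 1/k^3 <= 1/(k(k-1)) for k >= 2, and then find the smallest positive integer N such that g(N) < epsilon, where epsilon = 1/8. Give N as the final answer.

For m > n >= 1: |a_m - a_n| = sum_{k=n+1}^m 1/k^3.
Use 1/k^3 <= 1/(k(k-1)) = 1/(k-1) - 1/k for k >= 2 (which holds since k^3 >= k^2 >= k(k-1) for k >= 2):
sum_{k=n+1}^m 1/k^3 <= sum_{k=n+1}^m (1/(k-1) - 1/k) = 1/n - 1/m <= 1/n.
By symmetry the same bound holds with n,m swapped, so |a_m - a_n| <= 1/min(m,n) = g(min(m,n)). Since g(n) -> 0, (a_n) is Cauchy.
Now solve g(N) < 1/8: 1/N < 1/8 <=> N > 1/(1/8) = 8.
The smallest integer strictly greater than 8 is N = 9.
Check: g(9) = 1/9 < 1/8; g(8) = 1/8 >= 1/8. So N = 9.

9


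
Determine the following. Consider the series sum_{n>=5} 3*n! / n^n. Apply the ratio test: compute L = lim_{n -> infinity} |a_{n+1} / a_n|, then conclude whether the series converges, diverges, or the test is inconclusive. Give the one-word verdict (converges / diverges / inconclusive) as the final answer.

Let a_n denote the general term. Form the ratio a_{n+1}/a_n and simplify:
a_{n+1}/a_n = (n/(n + 1))^n
Take the limit as n -> infinity: L = exp(-1).
Since L = exp(-1) < 1, the ratio test implies the series converges.

converges


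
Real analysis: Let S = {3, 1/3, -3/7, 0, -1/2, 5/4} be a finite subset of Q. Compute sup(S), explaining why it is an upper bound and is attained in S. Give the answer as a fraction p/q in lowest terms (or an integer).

S is finite, so sup(S) = max(S).
Sorted decreasing:
3, 5/4, 1/3, 0, -3/7, -1/2
The extremum is 3.
For every x in S, x <= 3. And 3 is in S, so it is attained.
Therefore sup(S) = 3.

3


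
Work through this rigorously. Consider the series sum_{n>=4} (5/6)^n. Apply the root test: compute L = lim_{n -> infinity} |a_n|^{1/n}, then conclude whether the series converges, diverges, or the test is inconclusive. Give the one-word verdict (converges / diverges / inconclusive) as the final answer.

Let a_n denote the general term. Form |a_n|^(1/n) and simplify:
|a_n|^(1/n) = 5/6
Take the limit as n -> infinity: L = 5/6.
Since L = 5/6 < 1, the root test implies convergence.

converges


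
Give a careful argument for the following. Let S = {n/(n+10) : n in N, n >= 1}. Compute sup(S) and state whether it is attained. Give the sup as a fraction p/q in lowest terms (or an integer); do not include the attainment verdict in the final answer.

Analysis:
- Values: 1/11, 1/6, 3/13, 2/7, ... strictly increasing.
- Minimum is 1/11 (n=1); inf = 1/11 (attained).
- n/(n+10) = 1 - 10/(n+10) -> 1 from below as n -> infinity, and never equals 1.
- So sup = 1 (not attained).
Conclusion: sup(S) = 1, not attained in S.

1


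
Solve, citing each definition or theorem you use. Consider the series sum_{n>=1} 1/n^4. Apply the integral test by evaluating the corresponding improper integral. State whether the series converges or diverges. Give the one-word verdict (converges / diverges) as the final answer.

Let f(x) = x^(-4). Then f is positive, continuous, and decreasing on [1, infinity), so the integral test applies.
Compute the improper integral int_{1}^infinity f(x) dx:
  antiderivative F(x) = -1/(3*x^3).
  As x -> infinity, F(x) -> 0 (since p = 4 > 1).
  So int = F(infinity) - F(1) = 0 - (-1/3) = 1/3.
  Finite, so by the integral test, the series converges.

converges


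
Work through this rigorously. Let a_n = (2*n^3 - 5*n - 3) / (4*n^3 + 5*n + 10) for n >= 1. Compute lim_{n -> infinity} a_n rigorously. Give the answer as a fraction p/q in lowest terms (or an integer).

Divide numerator and denominator by n^3, the highest power:
numerator / n^3 = 2 - 5/n^2 - 3/n^3
denominator / n^3 = 4 + 5/n^2 + 10/n^3
As n -> infinity, all terms of the form c/n^k (k >= 1) tend to 0.
So numerator / n^3 -> 2 and denominator / n^3 -> 4.
Therefore lim a_n = 1/2.

1/2
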